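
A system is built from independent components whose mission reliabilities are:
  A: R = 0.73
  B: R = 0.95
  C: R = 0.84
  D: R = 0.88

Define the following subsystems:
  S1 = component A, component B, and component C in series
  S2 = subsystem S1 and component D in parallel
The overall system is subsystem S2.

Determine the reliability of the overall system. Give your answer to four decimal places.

0.9499

Series (A, B, and C): 0.730000 × 0.950000 × 0.840000 = 0.582540
Parallel ([0.582540] and D): 1 − (1 − 0.582540)(1 − 0.880000) = 0.9499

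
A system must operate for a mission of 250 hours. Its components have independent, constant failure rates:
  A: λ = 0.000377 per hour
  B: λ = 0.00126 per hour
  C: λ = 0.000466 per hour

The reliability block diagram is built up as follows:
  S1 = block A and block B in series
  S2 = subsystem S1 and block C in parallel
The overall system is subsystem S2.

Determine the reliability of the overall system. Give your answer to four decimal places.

R(A) = exp(−0.000377 × 250) = 0.910055
R(B) = exp(−0.00126 × 250) = 0.729789
R(C) = exp(−0.000466 × 250) = 0.890030
Series (A and B): 0.910055 × 0.729789 = 0.664148
Parallel ([0.664148] and C): 1 − (1 − 0.664148)(1 − 0.890030) = 0.9631

0.9631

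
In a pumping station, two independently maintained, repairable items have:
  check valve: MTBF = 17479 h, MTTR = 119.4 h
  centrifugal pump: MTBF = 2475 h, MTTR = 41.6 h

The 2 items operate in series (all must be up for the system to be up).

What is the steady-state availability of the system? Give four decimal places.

A(check valve) = MTBF/(MTBF+MTTR) = 17479/(17479+119.4) = 0.993215
A(centrifugal pump) = MTBF/(MTBF+MTTR) = 2475/(2475+41.6) = 0.983470
Series availability: 0.993215 × 0.983470 = 0.9768

0.9768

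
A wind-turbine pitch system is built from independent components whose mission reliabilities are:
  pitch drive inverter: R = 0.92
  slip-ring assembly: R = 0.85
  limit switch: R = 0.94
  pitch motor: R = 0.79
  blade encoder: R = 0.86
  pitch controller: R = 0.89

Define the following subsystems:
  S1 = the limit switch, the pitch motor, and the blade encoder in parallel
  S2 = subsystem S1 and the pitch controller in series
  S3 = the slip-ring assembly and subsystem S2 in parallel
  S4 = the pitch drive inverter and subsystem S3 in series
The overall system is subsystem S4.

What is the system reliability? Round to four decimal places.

Parallel (limit switch, pitch motor, and blade encoder): 1 − (1 − 0.940000)(1 − 0.790000)(1 − 0.860000) = 0.998236
Series ([0.998236] and pitch controller): 0.998236 × 0.890000 = 0.888430
Parallel (slip-ring assembly and [0.888430]): 1 − (1 − 0.850000)(1 − 0.888430) = 0.983265
Series (pitch drive inverter and [0.983265]): 0.920000 × 0.983265 = 0.9046

0.9046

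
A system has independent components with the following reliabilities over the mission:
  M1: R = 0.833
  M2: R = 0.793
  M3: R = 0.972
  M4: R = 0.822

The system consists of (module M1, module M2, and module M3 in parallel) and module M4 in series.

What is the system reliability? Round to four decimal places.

Parallel (M1, M2, and M3): 1 − (1 − 0.833000)(1 − 0.793000)(1 − 0.972000) = 0.999032
Series ([0.999032] and M4): 0.999032 × 0.822000 = 0.8212

0.8212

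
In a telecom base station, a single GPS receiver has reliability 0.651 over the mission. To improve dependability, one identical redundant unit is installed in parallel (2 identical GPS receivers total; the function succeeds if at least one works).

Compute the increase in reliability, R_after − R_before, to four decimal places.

0.2272

R_before = 0.651
R_after = 1 − (1 − 0.651)^2 = 0.8782
ΔR = 0.8782 − 0.651 = 0.2272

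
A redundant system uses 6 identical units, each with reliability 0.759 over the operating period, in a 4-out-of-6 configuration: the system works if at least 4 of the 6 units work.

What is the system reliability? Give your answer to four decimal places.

0.8445

R = Σ_{i=4}^{6} C(6,i) p^i (1−p)^{6−i} with p = 0.759
C(6,4)·0.759^4·0.241^2 = 0.289130
C(6,5)·0.759^5·0.241^1 = 0.364231
C(6,6)·0.759^6·0.241^0 = 0.191184
Sum = 0.8445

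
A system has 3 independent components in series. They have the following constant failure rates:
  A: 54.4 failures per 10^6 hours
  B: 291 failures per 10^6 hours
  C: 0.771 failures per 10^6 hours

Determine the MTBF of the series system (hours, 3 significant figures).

Series of exponential components: λ_sys = Σ λ_i
λ_sys = 0.0000544 + 0.000291 + 0.000000771 = 3.4617e-04 /h
MTBF = 1 / λ_sys = 2890 h

2890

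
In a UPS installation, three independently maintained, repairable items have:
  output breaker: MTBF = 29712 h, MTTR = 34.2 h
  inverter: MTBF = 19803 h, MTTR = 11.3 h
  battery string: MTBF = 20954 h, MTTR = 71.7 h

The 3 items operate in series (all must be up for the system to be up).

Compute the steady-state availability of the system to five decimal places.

0.99488

A(output breaker) = MTBF/(MTBF+MTTR) = 29712/(29712+34.2) = 0.998850
A(inverter) = MTBF/(MTBF+MTTR) = 19803/(19803+11.3) = 0.999430
A(battery string) = MTBF/(MTBF+MTTR) = 20954/(20954+71.7) = 0.996590
Series availability: 0.998850 × 0.999430 × 0.996590 = 0.99488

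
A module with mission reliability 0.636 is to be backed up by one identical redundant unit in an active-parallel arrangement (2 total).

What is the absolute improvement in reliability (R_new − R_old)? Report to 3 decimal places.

0.232

R_before = 0.636
R_after = 1 − (1 − 0.636)^2 = 0.868
ΔR = 0.868 − 0.636 = 0.232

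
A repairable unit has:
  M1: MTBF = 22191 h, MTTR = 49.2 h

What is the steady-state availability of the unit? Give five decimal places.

A(M1) = MTBF/(MTBF+MTTR) = 22191/(22191+49.2) = 0.99779

0.99779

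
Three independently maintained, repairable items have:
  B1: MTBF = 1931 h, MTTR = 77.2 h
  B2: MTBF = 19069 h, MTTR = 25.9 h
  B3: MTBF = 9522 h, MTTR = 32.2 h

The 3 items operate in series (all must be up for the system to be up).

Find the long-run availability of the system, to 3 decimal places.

0.957

A(B1) = MTBF/(MTBF+MTTR) = 1931/(1931+77.2) = 0.961558
A(B2) = MTBF/(MTBF+MTTR) = 19069/(19069+25.9) = 0.998644
A(B3) = MTBF/(MTBF+MTTR) = 9522/(9522+32.2) = 0.996630
Series availability: 0.961558 × 0.998644 × 0.996630 = 0.957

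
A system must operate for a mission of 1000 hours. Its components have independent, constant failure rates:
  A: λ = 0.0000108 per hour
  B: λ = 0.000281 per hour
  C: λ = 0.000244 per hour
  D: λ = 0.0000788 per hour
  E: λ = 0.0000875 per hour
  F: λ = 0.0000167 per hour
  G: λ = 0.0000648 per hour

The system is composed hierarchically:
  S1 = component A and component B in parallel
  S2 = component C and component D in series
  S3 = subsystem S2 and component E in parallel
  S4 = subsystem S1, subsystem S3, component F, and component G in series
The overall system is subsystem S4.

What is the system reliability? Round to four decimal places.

0.8981

R(A) = exp(−0.0000108 × 1000) = 0.989258
R(B) = exp(−0.000281 × 1000) = 0.755028
R(C) = exp(−0.000244 × 1000) = 0.783488
R(D) = exp(−0.0000788 × 1000) = 0.924225
R(E) = exp(−0.0000875 × 1000) = 0.916219
R(F) = exp(−0.0000167 × 1000) = 0.983439
R(G) = exp(−0.0000648 × 1000) = 0.937255
Parallel (A and B): 1 − (1 − 0.989258)(1 − 0.755028) = 0.997369
Series (C and D): 0.783488 × 0.924225 = 0.724119
Parallel ([0.724119] and E): 1 − (1 − 0.724119)(1 − 0.916219) = 0.976886
Series ([0.997369], [0.976886], F, and G): 0.997369 × 0.976886 × 0.983439 × 0.937255 = 0.8981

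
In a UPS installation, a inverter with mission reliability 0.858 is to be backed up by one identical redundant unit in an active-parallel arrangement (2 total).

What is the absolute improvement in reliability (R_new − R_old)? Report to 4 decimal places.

R_before = 0.858
R_after = 1 − (1 − 0.858)^2 = 0.9798
ΔR = 0.9798 − 0.858 = 0.1218

0.1218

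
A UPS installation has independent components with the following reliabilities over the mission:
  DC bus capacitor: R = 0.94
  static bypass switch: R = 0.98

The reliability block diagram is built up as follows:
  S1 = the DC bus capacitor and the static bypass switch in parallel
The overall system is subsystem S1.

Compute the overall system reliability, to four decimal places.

Parallel (DC bus capacitor and static bypass switch): 1 − (1 − 0.940000)(1 − 0.980000) = 0.9988

0.9988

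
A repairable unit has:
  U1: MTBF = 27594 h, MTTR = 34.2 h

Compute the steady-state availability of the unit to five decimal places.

0.99876

A(U1) = MTBF/(MTBF+MTTR) = 27594/(27594+34.2) = 0.99876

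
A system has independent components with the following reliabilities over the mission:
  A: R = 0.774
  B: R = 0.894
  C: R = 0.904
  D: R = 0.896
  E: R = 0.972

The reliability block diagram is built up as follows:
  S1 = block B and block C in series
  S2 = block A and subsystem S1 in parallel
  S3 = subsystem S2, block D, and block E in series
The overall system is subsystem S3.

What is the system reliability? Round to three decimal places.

Series (B and C): 0.89400 × 0.90400 = 0.80818
Parallel (A and [0.80818]): 1 − (1 − 0.77400)(1 − 0.80818) = 0.95665
Series ([0.95665], D, and E): 0.95665 × 0.89600 × 0.97200 = 0.833

0.833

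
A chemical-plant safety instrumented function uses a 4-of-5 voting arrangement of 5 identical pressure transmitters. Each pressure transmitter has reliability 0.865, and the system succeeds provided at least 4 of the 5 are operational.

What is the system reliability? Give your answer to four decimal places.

0.8622

R = Σ_{i=4}^{5} C(5,i) p^i (1−p)^{5−i} with p = 0.865
C(5,4)·0.865^4·0.135^1 = 0.377892
C(5,5)·0.865^5·0.135^0 = 0.484262
Sum = 0.8622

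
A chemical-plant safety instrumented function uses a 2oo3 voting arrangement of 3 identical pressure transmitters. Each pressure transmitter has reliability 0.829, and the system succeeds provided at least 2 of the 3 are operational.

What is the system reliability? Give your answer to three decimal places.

0.922

R = Σ_{i=2}^{3} C(3,i) p^i (1−p)^{3−i} with p = 0.829
C(3,2)·0.829^2·0.171^1 = 0.35255
C(3,3)·0.829^3·0.171^0 = 0.56972
Sum = 0.922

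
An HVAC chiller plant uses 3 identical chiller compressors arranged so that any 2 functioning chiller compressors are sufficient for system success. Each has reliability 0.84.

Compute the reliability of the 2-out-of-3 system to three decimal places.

R = Σ_{i=2}^{3} C(3,i) p^i (1−p)^{3−i} with p = 0.84
C(3,2)·0.84^2·0.16^1 = 0.33869
C(3,3)·0.84^3·0.16^0 = 0.59270
Sum = 0.931

0.931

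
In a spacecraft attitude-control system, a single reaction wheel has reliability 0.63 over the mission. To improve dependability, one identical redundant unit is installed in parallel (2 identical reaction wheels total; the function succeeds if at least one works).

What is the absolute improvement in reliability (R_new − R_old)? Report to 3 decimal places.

R_before = 0.63
R_after = 1 − (1 − 0.63)^2 = 0.863
ΔR = 0.863 − 0.63 = 0.233

0.233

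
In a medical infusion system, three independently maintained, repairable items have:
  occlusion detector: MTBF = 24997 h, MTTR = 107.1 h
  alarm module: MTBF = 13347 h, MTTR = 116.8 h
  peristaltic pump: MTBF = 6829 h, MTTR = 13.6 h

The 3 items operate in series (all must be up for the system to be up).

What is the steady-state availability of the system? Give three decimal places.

0.985

A(occlusion detector) = MTBF/(MTBF+MTTR) = 24997/(24997+107.1) = 0.995734
A(alarm module) = MTBF/(MTBF+MTTR) = 13347/(13347+116.8) = 0.991325
A(peristaltic pump) = MTBF/(MTBF+MTTR) = 6829/(6829+13.6) = 0.998012
Series availability: 0.995734 × 0.991325 × 0.998012 = 0.985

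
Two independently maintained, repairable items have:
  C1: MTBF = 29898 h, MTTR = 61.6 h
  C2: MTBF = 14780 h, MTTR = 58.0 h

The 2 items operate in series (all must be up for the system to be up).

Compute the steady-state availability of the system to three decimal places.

A(C1) = MTBF/(MTBF+MTTR) = 29898/(29898+61.6) = 0.997944
A(C2) = MTBF/(MTBF+MTTR) = 14780/(14780+58.0) = 0.996091
Series availability: 0.997944 × 0.996091 = 0.994

0.994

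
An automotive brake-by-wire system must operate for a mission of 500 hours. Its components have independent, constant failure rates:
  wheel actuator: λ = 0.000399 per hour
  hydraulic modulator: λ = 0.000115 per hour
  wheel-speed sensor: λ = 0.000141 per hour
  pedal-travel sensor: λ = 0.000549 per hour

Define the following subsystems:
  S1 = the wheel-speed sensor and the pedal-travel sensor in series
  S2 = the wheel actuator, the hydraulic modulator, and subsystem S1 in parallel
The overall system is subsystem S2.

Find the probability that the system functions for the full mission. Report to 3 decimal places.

0.997

R(wheel actuator) = exp(−0.000399 × 500) = 0.81914
R(hydraulic modulator) = exp(−0.000115 × 500) = 0.94412
R(wheel-speed sensor) = exp(−0.000141 × 500) = 0.93193
R(pedal-travel sensor) = exp(−0.000549 × 500) = 0.75995
Series (wheel-speed sensor and pedal-travel sensor): 0.93193 × 0.75995 = 0.70822
Parallel (wheel actuator, hydraulic modulator, and [0.70822]): 1 − (1 − 0.81914)(1 − 0.94412)(1 − 0.70822) = 0.997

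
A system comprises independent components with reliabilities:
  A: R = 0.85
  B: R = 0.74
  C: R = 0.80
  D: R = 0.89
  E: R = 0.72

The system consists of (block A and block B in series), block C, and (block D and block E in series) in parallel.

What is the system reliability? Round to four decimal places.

Series (A and B): 0.850000 × 0.740000 = 0.629000
Series (D and E): 0.890000 × 0.720000 = 0.640800
Parallel ([0.629000], C, and [0.640800]): 1 − (1 − 0.629000)(1 − 0.800000)(1 − 0.640800) = 0.9733

0.9733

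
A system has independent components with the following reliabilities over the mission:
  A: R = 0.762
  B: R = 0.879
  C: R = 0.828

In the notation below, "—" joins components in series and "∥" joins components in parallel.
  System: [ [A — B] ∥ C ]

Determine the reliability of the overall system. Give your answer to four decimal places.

0.9432

Series (A and B): 0.762000 × 0.879000 = 0.669798
Parallel ([0.669798] and C): 1 − (1 − 0.669798)(1 − 0.828000) = 0.9432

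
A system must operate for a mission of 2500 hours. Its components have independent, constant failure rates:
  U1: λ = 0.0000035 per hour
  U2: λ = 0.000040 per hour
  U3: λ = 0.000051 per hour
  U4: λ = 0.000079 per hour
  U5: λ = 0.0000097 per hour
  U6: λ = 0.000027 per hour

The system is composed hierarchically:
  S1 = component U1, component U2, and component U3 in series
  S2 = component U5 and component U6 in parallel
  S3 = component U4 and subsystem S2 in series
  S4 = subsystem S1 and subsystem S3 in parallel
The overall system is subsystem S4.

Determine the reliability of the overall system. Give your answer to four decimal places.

R(U1) = exp(−0.0000035 × 2500) = 0.991288
R(U2) = exp(−0.000040 × 2500) = 0.904837
R(U3) = exp(−0.000051 × 2500) = 0.880293
R(U4) = exp(−0.000079 × 2500) = 0.820780
R(U5) = exp(−0.0000097 × 2500) = 0.976042
R(U6) = exp(−0.000027 × 2500) = 0.934728
Series (U1, U2, and U3): 0.991288 × 0.904837 × 0.880293 = 0.789582
Parallel (U5 and U6): 1 − (1 − 0.976042)(1 − 0.934728) = 0.998436
Series (U4 and [0.998436]): 0.820780 × 0.998436 = 0.819496
Parallel ([0.789582] and [0.819496]): 1 − (1 − 0.789582)(1 − 0.819496) = 0.9620

0.9620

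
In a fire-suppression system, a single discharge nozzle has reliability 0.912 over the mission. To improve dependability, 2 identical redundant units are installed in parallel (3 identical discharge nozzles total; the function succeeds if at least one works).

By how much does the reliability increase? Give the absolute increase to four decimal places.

0.0873

R_before = 0.912
R_after = 1 − (1 − 0.912)^3 = 0.9993
ΔR = 0.9993 − 0.912 = 0.0873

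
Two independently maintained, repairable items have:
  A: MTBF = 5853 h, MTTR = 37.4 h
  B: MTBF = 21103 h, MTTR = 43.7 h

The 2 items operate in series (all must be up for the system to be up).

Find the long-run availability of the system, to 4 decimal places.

A(A) = MTBF/(MTBF+MTTR) = 5853/(5853+37.4) = 0.993651
A(B) = MTBF/(MTBF+MTTR) = 21103/(21103+43.7) = 0.997933
Series availability: 0.993651 × 0.997933 = 0.9916

0.9916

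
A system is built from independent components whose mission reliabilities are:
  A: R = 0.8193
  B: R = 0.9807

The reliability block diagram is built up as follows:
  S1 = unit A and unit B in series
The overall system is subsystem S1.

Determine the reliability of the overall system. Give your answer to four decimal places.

Series (A and B): 0.819300 × 0.980700 = 0.8035

0.8035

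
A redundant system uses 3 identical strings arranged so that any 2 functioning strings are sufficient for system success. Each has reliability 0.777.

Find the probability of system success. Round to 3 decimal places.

R = Σ_{i=2}^{3} C(3,i) p^i (1−p)^{3−i} with p = 0.777
C(3,2)·0.777^2·0.223^1 = 0.40389
C(3,3)·0.777^3·0.223^0 = 0.46910
Sum = 0.873

0.873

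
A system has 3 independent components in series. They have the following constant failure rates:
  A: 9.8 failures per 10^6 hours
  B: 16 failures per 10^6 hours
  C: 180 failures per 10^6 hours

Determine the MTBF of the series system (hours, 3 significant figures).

Series of exponential components: λ_sys = Σ λ_i
λ_sys = 0.0000098 + 0.000016 + 0.00018 = 2.0580e-04 /h
MTBF = 1 / λ_sys = 4860 h

4860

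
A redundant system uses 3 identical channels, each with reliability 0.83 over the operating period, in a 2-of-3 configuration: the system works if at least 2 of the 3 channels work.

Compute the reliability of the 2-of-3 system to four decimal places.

0.9231

R = Σ_{i=2}^{3} C(3,i) p^i (1−p)^{3−i} with p = 0.83
C(3,2)·0.83^2·0.17^1 = 0.351339
C(3,3)·0.83^3·0.17^0 = 0.571787
Sum = 0.9231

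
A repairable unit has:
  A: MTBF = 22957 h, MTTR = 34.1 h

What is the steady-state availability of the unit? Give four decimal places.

A(A) = MTBF/(MTBF+MTTR) = 22957/(22957+34.1) = 0.9985

0.9985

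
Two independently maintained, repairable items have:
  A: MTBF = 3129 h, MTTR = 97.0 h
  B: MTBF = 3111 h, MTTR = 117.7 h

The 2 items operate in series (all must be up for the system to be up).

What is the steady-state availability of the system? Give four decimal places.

0.9346

A(A) = MTBF/(MTBF+MTTR) = 3129/(3129+97.0) = 0.969932
A(B) = MTBF/(MTBF+MTTR) = 3111/(3111+117.7) = 0.963546
Series availability: 0.969932 × 0.963546 = 0.9346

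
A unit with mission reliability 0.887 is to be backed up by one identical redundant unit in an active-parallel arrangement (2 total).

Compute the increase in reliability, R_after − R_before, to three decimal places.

0.100

R_before = 0.887
R_after = 1 − (1 − 0.887)^2 = 0.987
ΔR = 0.987 − 0.887 = 0.100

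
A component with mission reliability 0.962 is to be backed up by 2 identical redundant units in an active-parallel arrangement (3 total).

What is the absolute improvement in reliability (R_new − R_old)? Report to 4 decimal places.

R_before = 0.962
R_after = 1 − (1 − 0.962)^3 = 0.9999
ΔR = 0.9999 − 0.962 = 0.0379

0.0379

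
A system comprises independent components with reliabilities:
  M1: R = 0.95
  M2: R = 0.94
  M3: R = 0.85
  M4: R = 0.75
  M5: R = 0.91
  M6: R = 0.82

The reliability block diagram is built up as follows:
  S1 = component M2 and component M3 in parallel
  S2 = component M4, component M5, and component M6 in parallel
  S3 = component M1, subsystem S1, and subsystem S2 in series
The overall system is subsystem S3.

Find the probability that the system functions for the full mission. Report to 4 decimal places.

0.9376

Parallel (M2 and M3): 1 − (1 − 0.940000)(1 − 0.850000) = 0.991000
Parallel (M4, M5, and M6): 1 − (1 − 0.750000)(1 − 0.910000)(1 − 0.820000) = 0.995950
Series (M1, [0.991000], and [0.995950]): 0.950000 × 0.991000 × 0.995950 = 0.9376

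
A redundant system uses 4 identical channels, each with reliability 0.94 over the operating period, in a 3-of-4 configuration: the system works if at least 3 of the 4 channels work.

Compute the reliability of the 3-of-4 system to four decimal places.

0.9801

R = Σ_{i=3}^{4} C(4,i) p^i (1−p)^{4−i} with p = 0.94
C(4,3)·0.94^3·0.06^1 = 0.199340
C(4,4)·0.94^4·0.06^0 = 0.780749
Sum = 0.9801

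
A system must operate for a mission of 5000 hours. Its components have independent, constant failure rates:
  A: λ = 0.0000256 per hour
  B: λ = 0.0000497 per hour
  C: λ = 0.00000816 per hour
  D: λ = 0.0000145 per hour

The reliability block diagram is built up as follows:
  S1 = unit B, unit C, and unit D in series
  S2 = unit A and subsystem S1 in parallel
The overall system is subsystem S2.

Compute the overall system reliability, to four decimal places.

R(A) = exp(−0.0000256 × 5000) = 0.879853
R(B) = exp(−0.0000497 × 5000) = 0.779970
R(C) = exp(−0.00000816 × 5000) = 0.960021
R(D) = exp(−0.0000145 × 5000) = 0.930066
Series (B, C, and D): 0.779970 × 0.960021 × 0.930066 = 0.696422
Parallel (A and [0.696422]): 1 − (1 − 0.879853)(1 − 0.696422) = 0.9635

0.9635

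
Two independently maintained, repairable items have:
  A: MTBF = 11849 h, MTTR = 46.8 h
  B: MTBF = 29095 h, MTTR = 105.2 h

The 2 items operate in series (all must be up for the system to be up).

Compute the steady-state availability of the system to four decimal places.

0.9925

A(A) = MTBF/(MTBF+MTTR) = 11849/(11849+46.8) = 0.996066
A(B) = MTBF/(MTBF+MTTR) = 29095/(29095+105.2) = 0.996397
Series availability: 0.996066 × 0.996397 = 0.9925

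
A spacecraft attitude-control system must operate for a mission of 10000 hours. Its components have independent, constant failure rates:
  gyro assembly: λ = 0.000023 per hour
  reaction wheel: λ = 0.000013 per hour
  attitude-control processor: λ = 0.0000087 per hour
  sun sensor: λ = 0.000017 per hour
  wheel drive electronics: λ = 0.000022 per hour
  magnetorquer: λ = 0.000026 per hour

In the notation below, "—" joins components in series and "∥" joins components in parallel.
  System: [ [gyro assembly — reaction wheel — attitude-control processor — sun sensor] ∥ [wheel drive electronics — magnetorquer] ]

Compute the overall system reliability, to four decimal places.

R(gyro assembly) = exp(−0.000023 × 10000) = 0.794534
R(reaction wheel) = exp(−0.000013 × 10000) = 0.878095
R(attitude-control processor) = exp(−0.0000087 × 10000) = 0.916677
R(sun sensor) = exp(−0.000017 × 10000) = 0.843665
R(wheel drive electronics) = exp(−0.000022 × 10000) = 0.802519
R(magnetorquer) = exp(−0.000026 × 10000) = 0.771052
Series (gyro assembly, reaction wheel, attitude-control processor, and sun sensor): 0.794534 × 0.878095 × 0.916677 × 0.843665 = 0.539561
Series (wheel drive electronics and magnetorquer): 0.802519 × 0.771052 = 0.618784
Parallel ([0.539561] and [0.618784]): 1 − (1 − 0.539561)(1 − 0.618784) = 0.8245

0.8245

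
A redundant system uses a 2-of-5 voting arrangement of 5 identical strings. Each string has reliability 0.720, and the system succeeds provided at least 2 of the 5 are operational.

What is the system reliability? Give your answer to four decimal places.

0.9762

R = Σ_{i=2}^{5} C(5,i) p^i (1−p)^{5−i} with p = 0.720
C(5,2)·0.720^2·0.280^3 = 0.113799
C(5,3)·0.720^3·0.280^2 = 0.292626
C(5,4)·0.720^4·0.280^1 = 0.376234
C(5,5)·0.720^5·0.280^0 = 0.193492
Sum = 0.9762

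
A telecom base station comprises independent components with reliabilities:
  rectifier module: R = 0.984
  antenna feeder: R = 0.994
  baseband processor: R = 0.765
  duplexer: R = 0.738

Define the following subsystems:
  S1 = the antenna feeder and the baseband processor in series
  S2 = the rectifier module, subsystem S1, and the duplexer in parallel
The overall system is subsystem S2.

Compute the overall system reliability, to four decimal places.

0.9990

Series (antenna feeder and baseband processor): 0.994000 × 0.765000 = 0.760410
Parallel (rectifier module, [0.760410], and duplexer): 1 − (1 − 0.984000)(1 − 0.760410)(1 − 0.738000) = 0.9990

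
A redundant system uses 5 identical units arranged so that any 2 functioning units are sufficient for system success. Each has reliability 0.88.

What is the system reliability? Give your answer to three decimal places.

R = Σ_{i=2}^{5} C(5,i) p^i (1−p)^{5−i} with p = 0.88
C(5,2)·0.88^2·0.12^3 = 0.01338
C(5,3)·0.88^3·0.12^2 = 0.09813
C(5,4)·0.88^4·0.12^1 = 0.35982
C(5,5)·0.88^5·0.12^0 = 0.52773
Sum = 0.999

0.999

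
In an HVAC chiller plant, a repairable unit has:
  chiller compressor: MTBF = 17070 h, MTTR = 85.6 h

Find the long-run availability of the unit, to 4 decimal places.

0.9950

A(chiller compressor) = MTBF/(MTBF+MTTR) = 17070/(17070+85.6) = 0.9950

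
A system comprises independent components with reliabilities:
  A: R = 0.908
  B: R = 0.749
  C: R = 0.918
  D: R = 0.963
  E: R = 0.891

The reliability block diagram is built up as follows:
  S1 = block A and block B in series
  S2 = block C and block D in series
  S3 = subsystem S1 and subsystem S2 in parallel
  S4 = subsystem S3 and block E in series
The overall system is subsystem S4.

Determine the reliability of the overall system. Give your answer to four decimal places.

0.8579

Series (A and B): 0.908000 × 0.749000 = 0.680092
Series (C and D): 0.918000 × 0.963000 = 0.884034
Parallel ([0.680092] and [0.884034]): 1 − (1 − 0.680092)(1 − 0.884034) = 0.962902
Series ([0.962902] and E): 0.962902 × 0.891000 = 0.8579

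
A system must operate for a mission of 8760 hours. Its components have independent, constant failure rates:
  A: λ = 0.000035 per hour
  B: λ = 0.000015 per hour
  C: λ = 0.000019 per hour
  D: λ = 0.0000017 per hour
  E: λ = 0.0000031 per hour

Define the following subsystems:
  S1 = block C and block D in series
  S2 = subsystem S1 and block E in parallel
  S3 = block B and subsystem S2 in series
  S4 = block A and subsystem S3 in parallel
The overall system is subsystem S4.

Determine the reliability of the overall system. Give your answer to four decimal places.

0.9665

R(A) = exp(−0.000035 × 8760) = 0.735945
R(B) = exp(−0.000015 × 8760) = 0.876867
R(C) = exp(−0.000019 × 8760) = 0.846674
R(D) = exp(−0.0000017 × 8760) = 0.985218
R(E) = exp(−0.0000031 × 8760) = 0.973209
Series (C and D): 0.846674 × 0.985218 = 0.834158
Parallel ([0.834158] and E): 1 − (1 − 0.834158)(1 − 0.973209) = 0.995557
Series (B and [0.995557]): 0.876867 × 0.995557 = 0.872971
Parallel (A and [0.872971]): 1 − (1 − 0.735945)(1 − 0.872971) = 0.9665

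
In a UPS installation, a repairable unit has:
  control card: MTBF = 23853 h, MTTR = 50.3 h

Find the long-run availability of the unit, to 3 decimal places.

0.998

A(control card) = MTBF/(MTBF+MTTR) = 23853/(23853+50.3) = 0.998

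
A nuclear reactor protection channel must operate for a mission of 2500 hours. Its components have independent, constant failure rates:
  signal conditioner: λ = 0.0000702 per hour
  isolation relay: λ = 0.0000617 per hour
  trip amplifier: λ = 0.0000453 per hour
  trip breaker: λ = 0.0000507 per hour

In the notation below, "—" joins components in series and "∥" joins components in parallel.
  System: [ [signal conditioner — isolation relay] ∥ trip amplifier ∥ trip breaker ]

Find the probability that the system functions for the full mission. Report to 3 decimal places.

R(signal conditioner) = exp(−0.0000702 × 2500) = 0.83904
R(isolation relay) = exp(−0.0000617 × 2500) = 0.85706
R(trip amplifier) = exp(−0.0000453 × 2500) = 0.89293
R(trip breaker) = exp(−0.0000507 × 2500) = 0.88095
Series (signal conditioner and isolation relay): 0.83904 × 0.85706 = 0.71911
Parallel ([0.71911], trip amplifier, and trip breaker): 1 − (1 − 0.71911)(1 − 0.89293)(1 − 0.88095) = 0.996

0.996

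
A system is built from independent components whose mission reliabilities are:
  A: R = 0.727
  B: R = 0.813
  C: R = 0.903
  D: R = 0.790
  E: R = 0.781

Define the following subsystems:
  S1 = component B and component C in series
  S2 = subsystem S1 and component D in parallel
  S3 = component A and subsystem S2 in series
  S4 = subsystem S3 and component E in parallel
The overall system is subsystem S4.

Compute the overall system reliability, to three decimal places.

0.931

Series (B and C): 0.81300 × 0.90300 = 0.73414
Parallel ([0.73414] and D): 1 − (1 − 0.73414)(1 − 0.79000) = 0.94417
Series (A and [0.94417]): 0.72700 × 0.94417 = 0.68641
Parallel ([0.68641] and E): 1 − (1 − 0.68641)(1 − 0.78100) = 0.931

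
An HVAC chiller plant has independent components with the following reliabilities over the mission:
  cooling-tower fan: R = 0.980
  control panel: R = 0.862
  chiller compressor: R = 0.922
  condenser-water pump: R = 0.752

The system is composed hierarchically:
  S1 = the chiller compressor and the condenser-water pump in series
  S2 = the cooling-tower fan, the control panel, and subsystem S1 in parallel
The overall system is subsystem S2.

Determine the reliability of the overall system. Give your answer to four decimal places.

Series (chiller compressor and condenser-water pump): 0.922000 × 0.752000 = 0.693344
Parallel (cooling-tower fan, control panel, and [0.693344]): 1 − (1 − 0.980000)(1 − 0.862000)(1 − 0.693344) = 0.9992

0.9992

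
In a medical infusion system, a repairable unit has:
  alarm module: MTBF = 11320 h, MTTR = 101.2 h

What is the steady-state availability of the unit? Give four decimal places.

0.9911

A(alarm module) = MTBF/(MTBF+MTTR) = 11320/(11320+101.2) = 0.9911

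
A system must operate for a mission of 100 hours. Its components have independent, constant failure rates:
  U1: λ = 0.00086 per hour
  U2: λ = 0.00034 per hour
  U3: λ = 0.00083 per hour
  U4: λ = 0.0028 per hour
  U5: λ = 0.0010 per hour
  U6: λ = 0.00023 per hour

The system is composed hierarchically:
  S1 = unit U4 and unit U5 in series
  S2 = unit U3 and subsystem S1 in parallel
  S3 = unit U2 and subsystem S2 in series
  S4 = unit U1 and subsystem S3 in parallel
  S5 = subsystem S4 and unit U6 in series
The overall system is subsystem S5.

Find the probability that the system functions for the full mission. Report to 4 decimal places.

R(U1) = exp(−0.00086 × 100) = 0.917594
R(U2) = exp(−0.00034 × 100) = 0.966572
R(U3) = exp(−0.00083 × 100) = 0.920351
R(U4) = exp(−0.0028 × 100) = 0.755784
R(U5) = exp(−0.0010 × 100) = 0.904837
R(U6) = exp(−0.00023 × 100) = 0.977262
Series (U4 and U5): 0.755784 × 0.904837 = 0.683861
Parallel (U3 and [0.683861]): 1 − (1 − 0.920351)(1 − 0.683861) = 0.974820
Series (U2 and [0.974820]): 0.966572 × 0.974820 = 0.942234
Parallel (U1 and [0.942234]): 1 − (1 − 0.917594)(1 − 0.942234) = 0.995240
Series ([0.995240] and U6): 0.995240 × 0.977262 = 0.9726

0.9726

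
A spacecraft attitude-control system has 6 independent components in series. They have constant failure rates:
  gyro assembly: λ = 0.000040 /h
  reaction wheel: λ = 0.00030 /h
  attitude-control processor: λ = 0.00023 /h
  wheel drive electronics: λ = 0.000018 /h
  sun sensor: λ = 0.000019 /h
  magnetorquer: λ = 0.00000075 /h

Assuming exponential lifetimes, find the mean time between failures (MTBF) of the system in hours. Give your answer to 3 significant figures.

1650

Series of exponential components: λ_sys = Σ λ_i
λ_sys = 0.000040 + 0.00030 + 0.00023 + 0.000018 + 0.000019 + 0.00000075 = 6.0775e-04 /h
MTBF = 1 / λ_sys = 1650 h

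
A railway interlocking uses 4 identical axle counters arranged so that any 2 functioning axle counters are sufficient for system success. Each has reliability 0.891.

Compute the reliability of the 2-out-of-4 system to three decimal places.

R = Σ_{i=2}^{4} C(4,i) p^i (1−p)^{4−i} with p = 0.891
C(4,2)·0.891^2·0.109^2 = 0.05659
C(4,3)·0.891^3·0.109^1 = 0.30840
C(4,4)·0.891^4·0.109^0 = 0.63025
Sum = 0.995

0.995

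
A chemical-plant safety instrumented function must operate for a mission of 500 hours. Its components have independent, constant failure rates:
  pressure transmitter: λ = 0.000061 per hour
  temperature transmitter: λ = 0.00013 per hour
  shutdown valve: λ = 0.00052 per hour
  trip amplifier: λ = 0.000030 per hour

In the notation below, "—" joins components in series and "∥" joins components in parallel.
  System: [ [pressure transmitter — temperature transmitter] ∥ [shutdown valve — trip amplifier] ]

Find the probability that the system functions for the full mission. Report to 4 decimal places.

0.9781

R(pressure transmitter) = exp(−0.000061 × 500) = 0.969960
R(temperature transmitter) = exp(−0.00013 × 500) = 0.937067
R(shutdown valve) = exp(−0.00052 × 500) = 0.771052
R(trip amplifier) = exp(−0.000030 × 500) = 0.985112
Series (pressure transmitter and temperature transmitter): 0.969960 × 0.937067 = 0.908918
Series (shutdown valve and trip amplifier): 0.771052 × 0.985112 = 0.759573
Parallel ([0.908918] and [0.759573]): 1 − (1 − 0.908918)(1 − 0.759573) = 0.9781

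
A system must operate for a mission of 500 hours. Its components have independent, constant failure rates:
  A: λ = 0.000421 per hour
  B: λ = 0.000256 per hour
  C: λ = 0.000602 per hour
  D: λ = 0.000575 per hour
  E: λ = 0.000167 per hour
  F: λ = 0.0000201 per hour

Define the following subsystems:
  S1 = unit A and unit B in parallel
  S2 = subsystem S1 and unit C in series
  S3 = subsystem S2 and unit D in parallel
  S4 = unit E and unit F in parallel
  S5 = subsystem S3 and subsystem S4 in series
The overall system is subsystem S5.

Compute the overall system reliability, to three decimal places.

R(A) = exp(−0.000421 × 500) = 0.81018
R(B) = exp(−0.000256 × 500) = 0.87985
R(C) = exp(−0.000602 × 500) = 0.74008
R(D) = exp(−0.000575 × 500) = 0.75014
R(E) = exp(−0.000167 × 500) = 0.91989
R(F) = exp(−0.0000201 × 500) = 0.99000
Parallel (A and B): 1 − (1 − 0.81018)(1 − 0.87985) = 0.97719
Series ([0.97719] and C): 0.97719 × 0.74008 = 0.72320
Parallel ([0.72320] and D): 1 − (1 − 0.72320)(1 − 0.75014) = 0.93084
Parallel (E and F): 1 − (1 − 0.91989)(1 − 0.99000) = 0.99920
Series ([0.93084] and [0.99920]): 0.93084 × 0.99920 = 0.930

0.930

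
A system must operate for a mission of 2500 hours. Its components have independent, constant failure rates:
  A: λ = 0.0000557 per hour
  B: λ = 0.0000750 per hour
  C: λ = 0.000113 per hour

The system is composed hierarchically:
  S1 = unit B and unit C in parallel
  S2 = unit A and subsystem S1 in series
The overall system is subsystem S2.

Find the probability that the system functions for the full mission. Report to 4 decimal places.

0.8334

R(A) = exp(−0.0000557 × 2500) = 0.870010
R(B) = exp(−0.0000750 × 2500) = 0.829029
R(C) = exp(−0.000113 × 2500) = 0.753897
Parallel (B and C): 1 − (1 − 0.829029)(1 − 0.753897) = 0.957924
Series (A and [0.957924]): 0.870010 × 0.957924 = 0.8334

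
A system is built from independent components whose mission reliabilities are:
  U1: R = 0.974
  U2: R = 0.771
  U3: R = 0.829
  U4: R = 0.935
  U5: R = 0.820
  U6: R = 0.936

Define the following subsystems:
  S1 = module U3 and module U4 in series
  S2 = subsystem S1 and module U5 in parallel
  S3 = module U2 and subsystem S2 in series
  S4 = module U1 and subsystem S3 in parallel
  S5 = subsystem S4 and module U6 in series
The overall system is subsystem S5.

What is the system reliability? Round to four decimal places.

0.9297

Series (U3 and U4): 0.829000 × 0.935000 = 0.775115
Parallel ([0.775115] and U5): 1 − (1 − 0.775115)(1 − 0.820000) = 0.959521
Series (U2 and [0.959521]): 0.771000 × 0.959521 = 0.739791
Parallel (U1 and [0.739791]): 1 − (1 − 0.974000)(1 − 0.739791) = 0.993235
Series ([0.993235] and U6): 0.993235 × 0.936000 = 0.9297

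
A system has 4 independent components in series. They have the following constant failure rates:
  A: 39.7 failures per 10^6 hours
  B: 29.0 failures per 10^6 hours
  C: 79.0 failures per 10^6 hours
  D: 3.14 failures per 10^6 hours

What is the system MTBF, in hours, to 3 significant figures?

Series of exponential components: λ_sys = Σ λ_i
λ_sys = 0.0000397 + 0.0000290 + 0.0000790 + 0.00000314 = 1.5084e-04 /h
MTBF = 1 / λ_sys = 6630 h

6630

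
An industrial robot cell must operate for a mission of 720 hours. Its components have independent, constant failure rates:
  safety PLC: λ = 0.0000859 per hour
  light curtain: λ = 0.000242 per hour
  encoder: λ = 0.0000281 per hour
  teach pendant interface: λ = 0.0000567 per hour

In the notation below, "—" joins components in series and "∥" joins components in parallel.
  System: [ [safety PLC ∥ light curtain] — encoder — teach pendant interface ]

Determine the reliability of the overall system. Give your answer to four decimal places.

R(safety PLC) = exp(−0.0000859 × 720) = 0.940026
R(light curtain) = exp(−0.000242 × 720) = 0.840095
R(encoder) = exp(−0.0000281 × 720) = 0.979971
R(teach pendant interface) = exp(−0.0000567 × 720) = 0.959998
Parallel (safety PLC and light curtain): 1 − (1 − 0.940026)(1 − 0.840095) = 0.990410
Series ([0.990410], encoder, and teach pendant interface): 0.990410 × 0.979971 × 0.959998 = 0.9317

0.9317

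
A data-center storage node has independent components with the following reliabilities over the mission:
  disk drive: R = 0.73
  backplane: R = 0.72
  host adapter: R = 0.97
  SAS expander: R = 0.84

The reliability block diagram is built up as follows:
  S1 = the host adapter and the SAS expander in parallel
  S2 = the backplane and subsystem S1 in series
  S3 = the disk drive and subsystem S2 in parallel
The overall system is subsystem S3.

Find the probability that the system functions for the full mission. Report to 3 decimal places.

0.923

Parallel (host adapter and SAS expander): 1 − (1 − 0.97000)(1 − 0.84000) = 0.99520
Series (backplane and [0.99520]): 0.72000 × 0.99520 = 0.71654
Parallel (disk drive and [0.71654]): 1 − (1 − 0.73000)(1 − 0.71654) = 0.923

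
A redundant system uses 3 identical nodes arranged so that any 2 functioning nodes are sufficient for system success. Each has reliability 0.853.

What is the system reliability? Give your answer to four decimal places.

R = Σ_{i=2}^{3} C(3,i) p^i (1−p)^{3−i} with p = 0.853
C(3,2)·0.853^2·0.147^1 = 0.320876
C(3,3)·0.853^3·0.147^0 = 0.620650
Sum = 0.9415

0.9415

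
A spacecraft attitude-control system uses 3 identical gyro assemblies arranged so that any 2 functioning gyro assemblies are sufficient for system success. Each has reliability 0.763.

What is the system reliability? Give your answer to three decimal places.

0.858

R = Σ_{i=2}^{3} C(3,i) p^i (1−p)^{3−i} with p = 0.763
C(3,2)·0.763^2·0.237^1 = 0.41392
C(3,3)·0.763^3·0.237^0 = 0.44419
Sum = 0.858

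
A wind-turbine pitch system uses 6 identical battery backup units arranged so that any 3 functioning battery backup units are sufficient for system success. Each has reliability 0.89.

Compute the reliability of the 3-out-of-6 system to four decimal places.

0.9982

R = Σ_{i=3}^{6} C(6,i) p^i (1−p)^{6−i} with p = 0.89
C(6,3)·0.89^3·0.11^3 = 0.018766
C(6,4)·0.89^4·0.11^2 = 0.113877
C(6,5)·0.89^5·0.11^1 = 0.368548
C(6,6)·0.89^6·0.11^0 = 0.496981
Sum = 0.9982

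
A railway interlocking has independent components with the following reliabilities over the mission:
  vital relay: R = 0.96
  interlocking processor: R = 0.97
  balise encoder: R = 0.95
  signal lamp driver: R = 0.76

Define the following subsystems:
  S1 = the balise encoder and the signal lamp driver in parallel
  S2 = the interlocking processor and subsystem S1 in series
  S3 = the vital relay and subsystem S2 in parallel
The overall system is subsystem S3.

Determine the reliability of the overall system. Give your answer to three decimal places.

Parallel (balise encoder and signal lamp driver): 1 − (1 − 0.95000)(1 − 0.76000) = 0.98800
Series (interlocking processor and [0.98800]): 0.97000 × 0.98800 = 0.95836
Parallel (vital relay and [0.95836]): 1 − (1 − 0.96000)(1 − 0.95836) = 0.998

0.998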